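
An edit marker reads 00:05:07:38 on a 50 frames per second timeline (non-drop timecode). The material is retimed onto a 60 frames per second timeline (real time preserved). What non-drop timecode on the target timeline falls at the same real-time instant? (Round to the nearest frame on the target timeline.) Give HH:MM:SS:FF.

00:05:07:46

Source frame index: (0×3600 + 5×60 + 7) × 50 + 38 = 15388.
Real time: 15388 / (50) = 7694/25 s.
Target frame: (7694/25) × (60) = 92328/5 ≈ 18465.600 → 18466.
At 60 labels/s: frame 18466 → 00:05:07:46.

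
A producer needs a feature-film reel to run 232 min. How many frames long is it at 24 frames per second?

334080 frames

232 min = 13920 s.
Frames = 13920 × 24 = 334080.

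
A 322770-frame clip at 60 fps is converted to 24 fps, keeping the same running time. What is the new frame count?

129108 frames

Frames at target rate = 322770 × (24) / (60) = 129108.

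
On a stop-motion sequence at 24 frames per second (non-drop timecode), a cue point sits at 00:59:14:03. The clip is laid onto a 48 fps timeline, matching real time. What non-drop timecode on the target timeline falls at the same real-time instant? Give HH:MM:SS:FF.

Source frame index: (0×3600 + 59×60 + 14) × 24 + 3 = 85299.
Real time: 85299 / (24) = 28433/8 s.
Target frame: (28433/8) × (48) = 170598.
At 48 labels/s: frame 170598 → 00:59:14:06.

00:59:14:06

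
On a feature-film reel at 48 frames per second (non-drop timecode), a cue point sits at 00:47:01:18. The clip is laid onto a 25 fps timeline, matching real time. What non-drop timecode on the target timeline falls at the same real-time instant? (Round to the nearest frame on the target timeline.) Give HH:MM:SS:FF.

Source frame index: (0×3600 + 47×60 + 1) × 48 + 18 = 135426.
Real time: 135426 / (48) = 22571/8 s.
Target frame: (22571/8) × (25) = 564275/8 ≈ 70534.375 → 70534.
At 25 labels/s: frame 70534 → 00:47:01:09.

00:47:01:09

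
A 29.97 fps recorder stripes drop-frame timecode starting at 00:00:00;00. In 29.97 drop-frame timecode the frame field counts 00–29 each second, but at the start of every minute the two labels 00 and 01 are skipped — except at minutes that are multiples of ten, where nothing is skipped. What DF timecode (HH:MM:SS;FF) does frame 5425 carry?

00:03:01;01

Ten DF minutes hold 17982 frames, so frame 5425 lies in block 0 (frames 0–17981) with 5425 frames into that block.
The block's first minute is 1800 frames and the rest 1798 each; 5425 frames reaches minute 3, so 0 × 18 + 3 × 2 = 6 labels have been skipped so far.
Adding those back, label number 5425 + 6 = 5431 at 30 labels/s is 181 s + 1 f = 0 h 3 min 1 s frame 1, i.e. 00:03:01;01.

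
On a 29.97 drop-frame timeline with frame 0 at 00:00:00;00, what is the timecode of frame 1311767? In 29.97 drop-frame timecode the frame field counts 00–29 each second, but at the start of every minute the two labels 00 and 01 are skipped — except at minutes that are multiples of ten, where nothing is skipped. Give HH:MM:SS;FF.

Each 10-minute DF block holds 10 × 60 × 30 − 9 × 2 = 17982 frames. 1311767 ÷ 17982 → 72 full blocks, remainder 17063.
Within the partial block the first minute is 1800 frames and each further minute 1798, so 9 further minute boundaries passed. Total skipped labels = 18 × 72 + 2 × 9 = 1314.
Non-drop label index = 1311767 + 1314 = 1313081; at 30 labels/s that is 12:09:29:11, i.e. DF 12:09:29;11.

12:09:29;11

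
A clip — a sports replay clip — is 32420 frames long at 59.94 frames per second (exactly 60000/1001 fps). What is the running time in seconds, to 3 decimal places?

Running time = 32420 × 1001/60000 = 1622621/3000 s ≈ 540.874 s.

540.874 seconds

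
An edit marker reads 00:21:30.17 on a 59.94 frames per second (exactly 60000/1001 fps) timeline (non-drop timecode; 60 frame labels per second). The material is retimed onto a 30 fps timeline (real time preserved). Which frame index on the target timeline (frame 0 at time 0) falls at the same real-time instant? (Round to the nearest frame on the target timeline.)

frame 38747

Source frame index: (0×3600 + 21×60 + 30) × 60 + 17 = 77417.
Real time: 77417 / (60000/1001) = 77494417/60000 s.
Target frame: (77494417/60000) × (30) = 77494417/2000 ≈ 38747.209 → 38747.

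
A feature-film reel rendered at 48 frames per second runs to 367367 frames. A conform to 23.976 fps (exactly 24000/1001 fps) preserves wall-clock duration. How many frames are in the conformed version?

183500 frames

Target frames = source frames × (target rate / source rate) = 367367 × (24000/1001)/(48) = 367367 × 500/1001 = 183500.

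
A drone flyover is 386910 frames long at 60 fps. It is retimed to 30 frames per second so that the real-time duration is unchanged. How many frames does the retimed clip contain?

193455 frames

Frames at target rate = 386910 × (30) / (60) = 193455.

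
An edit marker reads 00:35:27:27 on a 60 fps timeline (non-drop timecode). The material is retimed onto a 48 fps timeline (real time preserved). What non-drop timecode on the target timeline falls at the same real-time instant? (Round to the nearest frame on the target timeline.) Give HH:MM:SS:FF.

Source frame index: (0×3600 + 35×60 + 27) × 60 + 27 = 127647.
Real time: 127647 / (60) = 42549/20 s.
Target frame: (42549/20) × (48) = 510588/5 ≈ 102117.600 → 102118.
At 48 labels/s: frame 102118 → 00:35:27:22.

00:35:27:22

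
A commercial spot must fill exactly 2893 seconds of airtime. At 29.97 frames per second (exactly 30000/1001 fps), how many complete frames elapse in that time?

86703 frames

Frames = 2893 × 30000/1001 = 7890000/91 ≈ 86703.2967.
Complete frames: 86703.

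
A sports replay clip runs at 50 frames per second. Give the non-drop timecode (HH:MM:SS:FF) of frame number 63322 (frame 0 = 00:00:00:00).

63322 ÷ 50 = 1266 full seconds, remainder 22 frames.
1266 s = 0 h 21 min 6 s.
Timecode: 00:21:06:22.

00:21:06:22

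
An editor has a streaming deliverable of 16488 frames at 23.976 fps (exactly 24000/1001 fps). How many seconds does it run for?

687.687 seconds

Running time = 16488 / (24000/1001) = 687.687 s.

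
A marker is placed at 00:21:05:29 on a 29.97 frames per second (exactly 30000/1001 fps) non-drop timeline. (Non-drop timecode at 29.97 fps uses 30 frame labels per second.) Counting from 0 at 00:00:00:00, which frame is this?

37979

Total seconds to the label: (0 × 3600 + 21 × 60 + 5) = 1265.
Frame index = 1265 × 30 + 29 = 37979.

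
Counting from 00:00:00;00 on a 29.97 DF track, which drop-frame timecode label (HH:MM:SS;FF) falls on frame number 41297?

00:22:57;27

Ten DF minutes hold 17982 frames, so frame 41297 lies in block 2 (frames 35964–53945) with 5333 frames into that block.
The block's first minute is 1800 frames and the rest 1798 each; 5333 frames reaches minute 2, so 2 × 18 + 2 × 2 = 40 labels have been skipped so far.
Adding those back, label number 41297 + 40 = 41337 at 30 labels/s is 1377 s + 27 f = 0 h 22 min 57 s frame 27, i.e. 00:22:57;27.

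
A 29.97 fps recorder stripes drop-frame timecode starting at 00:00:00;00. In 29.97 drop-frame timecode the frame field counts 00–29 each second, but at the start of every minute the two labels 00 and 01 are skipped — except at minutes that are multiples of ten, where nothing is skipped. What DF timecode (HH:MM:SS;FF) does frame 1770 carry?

00:00:59;00

Each 10-minute DF block holds 10 × 60 × 30 − 9 × 2 = 17982 frames. 1770 ÷ 17982 → 0 full blocks, remainder 1770.
Within the partial block the first minute is 1800 frames and each further minute 1798, so 0 further minute boundaries passed. Total skipped labels = 18 × 0 + 2 × 0 = 0.
Non-drop label index = 1770 + 0 = 1770; at 30 labels/s that is 00:00:59:00, i.e. DF 00:00:59;00.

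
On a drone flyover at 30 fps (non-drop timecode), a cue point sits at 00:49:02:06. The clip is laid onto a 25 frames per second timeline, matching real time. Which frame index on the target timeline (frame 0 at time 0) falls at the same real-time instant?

frame 73555

Source frame index: (0×3600 + 49×60 + 2) × 30 + 6 = 88266.
Real time: 88266 / (30) = 14711/5 s.
Target frame: (14711/5) × (25) = 73555.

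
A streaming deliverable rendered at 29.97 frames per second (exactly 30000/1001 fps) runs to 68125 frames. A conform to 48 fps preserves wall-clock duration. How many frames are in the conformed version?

109109 frames

Target frames = source frames × (target rate / source rate) = 68125 × (48)/(30000/1001) = 68125 × 1001/625 = 109109.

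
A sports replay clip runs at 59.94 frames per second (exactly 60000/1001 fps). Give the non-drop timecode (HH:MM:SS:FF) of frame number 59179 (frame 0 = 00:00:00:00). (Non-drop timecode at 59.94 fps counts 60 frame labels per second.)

59179 ÷ 60 = 986 full seconds, remainder 19 frames.
986 s = 0 h 16 min 26 s.
Timecode: 00:16:26:19.

00:16:26:19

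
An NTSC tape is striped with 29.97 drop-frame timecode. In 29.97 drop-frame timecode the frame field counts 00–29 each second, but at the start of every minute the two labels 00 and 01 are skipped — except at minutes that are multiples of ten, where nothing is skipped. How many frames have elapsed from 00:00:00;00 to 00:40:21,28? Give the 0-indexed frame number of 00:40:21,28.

72586

As if non-drop at 30 labels/s: (0 × 3600 + 40 × 60 + 21) × 30 + 28 = 72658.
Minute boundaries passed: 40; those not divisible by 10: 40 − 4 = 36; dropped labels = 2 × 36 = 72.
Actual frame index = 72658 − 72 = 72586.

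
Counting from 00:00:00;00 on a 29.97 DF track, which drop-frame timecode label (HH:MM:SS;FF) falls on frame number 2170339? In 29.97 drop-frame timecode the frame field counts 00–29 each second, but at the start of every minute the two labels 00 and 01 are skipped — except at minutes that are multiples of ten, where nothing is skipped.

Each 10-minute DF block holds 10 × 60 × 30 − 9 × 2 = 17982 frames. 2170339 ÷ 17982 → 120 full blocks, remainder 12499.
Within the partial block the first minute is 1800 frames and each further minute 1798, so 6 further minute boundaries passed. Total skipped labels = 18 × 120 + 2 × 6 = 2172.
Non-drop label index = 2170339 + 2172 = 2172511; at 30 labels/s that is 20:06:57:01, i.e. DF 20:06:57;01.

20:06:57;01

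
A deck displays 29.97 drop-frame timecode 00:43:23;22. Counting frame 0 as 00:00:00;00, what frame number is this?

As if non-drop at 30 labels/s: (0 × 3600 + 43 × 60 + 23) × 30 + 22 = 78112.
Minute boundaries passed: 43; those not divisible by 10: 43 − 4 = 39; dropped labels = 2 × 39 = 78.
Actual frame index = 78112 − 78 = 78034.

78034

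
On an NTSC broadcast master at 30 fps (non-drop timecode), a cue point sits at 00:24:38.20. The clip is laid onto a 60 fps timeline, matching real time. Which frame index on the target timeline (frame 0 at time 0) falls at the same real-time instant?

Source frame index: (0×3600 + 24×60 + 38) × 30 + 20 = 44360.
Real time: 44360 / (30) = 4436/3 s.
Target frame: (4436/3) × (60) = 88720.

frame 88720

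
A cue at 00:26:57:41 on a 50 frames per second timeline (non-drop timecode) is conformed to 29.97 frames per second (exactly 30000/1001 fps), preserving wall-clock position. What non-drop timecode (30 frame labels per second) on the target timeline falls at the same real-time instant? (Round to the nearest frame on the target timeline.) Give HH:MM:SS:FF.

00:26:56:06

Source frame index: (0×3600 + 26×60 + 57) × 50 + 41 = 80891.
Real time: 80891 / (50) = 80891/50 s.
Target frame: (80891/50) × (30000/1001) = 48534600/1001 ≈ 48486.114 → 48486.
At 30 labels/s: frame 48486 → 00:26:56:06.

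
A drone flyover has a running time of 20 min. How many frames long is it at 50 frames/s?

20 min = 1200 s.
Frames = 1200 × 50 = 60000.

60000 frames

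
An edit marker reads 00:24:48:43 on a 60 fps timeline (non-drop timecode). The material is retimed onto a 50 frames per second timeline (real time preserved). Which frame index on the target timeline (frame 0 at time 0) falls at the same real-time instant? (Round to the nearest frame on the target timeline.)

frame 74436

Source frame index: (0×3600 + 24×60 + 48) × 60 + 43 = 89323.
Real time: 89323 / (60) = 89323/60 s.
Target frame: (89323/60) × (50) = 446615/6 ≈ 74435.833 → 74436.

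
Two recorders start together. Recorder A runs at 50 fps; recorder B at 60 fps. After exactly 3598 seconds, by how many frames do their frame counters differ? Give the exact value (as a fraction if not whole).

A emits 50 × 3598 = 179900 frames; B emits 60 × 3598 = 215880.
Difference = 35980 frames; B is ahead of A.

35980 frames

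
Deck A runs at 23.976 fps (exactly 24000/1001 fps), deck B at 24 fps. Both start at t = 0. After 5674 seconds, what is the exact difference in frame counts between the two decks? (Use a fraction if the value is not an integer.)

136176/1001 frames

A emits 24000/1001 × 5674 = 136176000/1001 frames; B emits 24 × 5674 = 136176.
Difference = 136176/1001 frames (≈ 136.0400); B is ahead of A.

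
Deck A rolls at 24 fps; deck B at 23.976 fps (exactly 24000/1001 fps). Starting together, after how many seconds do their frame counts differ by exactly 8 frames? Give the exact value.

1001/3 seconds

The gap grows by |24000/1001 − 24| = 24/1001 frames per second.
Time for a 8-frame gap: 8 ÷ (24/1001) = 1001/3 s.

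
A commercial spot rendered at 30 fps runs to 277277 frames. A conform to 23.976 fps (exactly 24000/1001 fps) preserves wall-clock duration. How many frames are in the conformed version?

Target frames = source frames × (target rate / source rate) = 277277 × (24000/1001)/(30) = 277277 × 800/1001 = 221600.

221600 frames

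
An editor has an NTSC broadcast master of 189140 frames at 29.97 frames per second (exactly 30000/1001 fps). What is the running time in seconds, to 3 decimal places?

Running time = 189140 × 1001/30000 = 9466457/1500 s ≈ 6310.971 s.

6310.971 seconds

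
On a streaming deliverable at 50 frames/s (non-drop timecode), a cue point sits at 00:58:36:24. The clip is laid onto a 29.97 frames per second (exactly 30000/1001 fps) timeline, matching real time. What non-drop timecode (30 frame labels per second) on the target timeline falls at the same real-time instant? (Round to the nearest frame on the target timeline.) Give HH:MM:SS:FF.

Source frame index: (0×3600 + 58×60 + 36) × 50 + 24 = 175824.
Real time: 175824 / (50) = 87912/25 s.
Target frame: (87912/25) × (30000/1001) = 9590400/91 ≈ 105389.011 → 105389.
At 30 labels/s: frame 105389 → 00:58:32:29.

00:58:32:29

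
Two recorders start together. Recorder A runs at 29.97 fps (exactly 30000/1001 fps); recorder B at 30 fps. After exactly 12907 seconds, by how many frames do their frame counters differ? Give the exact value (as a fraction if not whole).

A emits 30000/1001 × 12907 = 387210000/1001 frames; B emits 30 × 12907 = 387210.
Difference = 387210/1001 frames (≈ 386.8232); B is ahead of A.

387210/1001 frames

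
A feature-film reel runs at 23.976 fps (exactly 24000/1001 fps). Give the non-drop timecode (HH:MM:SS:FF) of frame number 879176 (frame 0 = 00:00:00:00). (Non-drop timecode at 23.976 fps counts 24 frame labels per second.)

879176 ÷ 24 = 36632 full seconds, remainder 8 frames.
36632 s = 10 h 10 min 32 s.
Timecode: 10:10:32:08.

10:10:32:08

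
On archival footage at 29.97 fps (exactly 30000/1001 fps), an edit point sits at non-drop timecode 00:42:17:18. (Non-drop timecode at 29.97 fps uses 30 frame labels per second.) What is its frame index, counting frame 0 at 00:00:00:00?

Total seconds to the label: (0 × 3600 + 42 × 60 + 17) = 2537.
Frame index = 2537 × 30 + 18 = 76128.

frame 76128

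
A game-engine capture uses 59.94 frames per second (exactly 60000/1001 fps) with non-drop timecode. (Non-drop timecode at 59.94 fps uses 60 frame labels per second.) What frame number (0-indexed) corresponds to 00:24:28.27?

88107

Total seconds to the label: (0 × 3600 + 24 × 60 + 28) = 1468.
Frame index = 1468 × 60 + 27 = 88107.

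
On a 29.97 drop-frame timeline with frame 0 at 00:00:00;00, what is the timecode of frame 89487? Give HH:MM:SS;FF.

Each 10-minute DF block holds 10 × 60 × 30 − 9 × 2 = 17982 frames. 89487 ÷ 17982 → 4 full blocks, remainder 17559.
Within the partial block the first minute is 1800 frames and each further minute 1798, so 9 further minute boundaries passed. Total skipped labels = 18 × 4 + 2 × 9 = 90.
Non-drop label index = 89487 + 90 = 89577; at 30 labels/s that is 00:49:45:27, i.e. DF 00:49:45;27.

00:49:45;27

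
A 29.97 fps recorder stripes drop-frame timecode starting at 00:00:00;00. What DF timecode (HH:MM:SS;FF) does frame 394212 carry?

03:39:13;18

Each 10-minute DF block holds 10 × 60 × 30 − 9 × 2 = 17982 frames. 394212 ÷ 17982 → 21 full blocks, remainder 16590.
Within the partial block the first minute is 1800 frames and each further minute 1798, so 9 further minute boundaries passed. Total skipped labels = 18 × 21 + 2 × 9 = 396.
Non-drop label index = 394212 + 396 = 394608; at 30 labels/s that is 03:39:13:18, i.e. DF 03:39:13;18.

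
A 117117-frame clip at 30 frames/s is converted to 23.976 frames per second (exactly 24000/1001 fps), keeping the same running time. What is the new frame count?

93600 frames

Target frames = source frames × (target rate / source rate) = 117117 × (24000/1001)/(30) = 117117 × 800/1001 = 93600.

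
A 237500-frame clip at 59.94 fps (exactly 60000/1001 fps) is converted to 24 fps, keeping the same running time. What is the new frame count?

Target frames = source frames × (target rate / source rate) = 237500 × (24)/(60000/1001) = 237500 × 1001/2500 = 95095.

95095 frames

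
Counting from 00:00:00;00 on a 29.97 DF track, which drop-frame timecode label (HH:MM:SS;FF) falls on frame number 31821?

Ten DF minutes hold 17982 frames, so frame 31821 lies in block 1 (frames 17982–35963) with 13839 frames into that block.
The block's first minute is 1800 frames and the rest 1798 each; 13839 frames reaches minute 7, so 1 × 18 + 7 × 2 = 32 labels have been skipped so far.
Adding those back, label number 31821 + 32 = 31853 at 30 labels/s is 1061 s + 23 f = 0 h 17 min 41 s frame 23, i.e. 00:17:41;23.

00:17:41;23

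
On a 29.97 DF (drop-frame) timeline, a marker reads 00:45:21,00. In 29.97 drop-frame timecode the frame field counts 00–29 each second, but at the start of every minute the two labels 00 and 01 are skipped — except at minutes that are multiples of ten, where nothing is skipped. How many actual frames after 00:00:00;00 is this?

81548

As if non-drop at 30 labels/s: (0 × 3600 + 45 × 60 + 21) × 30 + 0 = 81630.
Minute boundaries passed: 45; those not divisible by 10: 45 − 4 = 41; dropped labels = 2 × 41 = 82.
Actual frame index = 81630 − 82 = 81548.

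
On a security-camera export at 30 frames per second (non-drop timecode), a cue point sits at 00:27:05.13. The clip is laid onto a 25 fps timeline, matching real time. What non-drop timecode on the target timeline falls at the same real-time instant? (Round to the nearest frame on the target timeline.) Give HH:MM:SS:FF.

00:27:05:11

Source frame index: (0×3600 + 27×60 + 5) × 30 + 13 = 48763.
Real time: 48763 / (30) = 48763/30 s.
Target frame: (48763/30) × (25) = 243815/6 ≈ 40635.833 → 40636.
At 25 labels/s: frame 40636 → 00:27:05:11.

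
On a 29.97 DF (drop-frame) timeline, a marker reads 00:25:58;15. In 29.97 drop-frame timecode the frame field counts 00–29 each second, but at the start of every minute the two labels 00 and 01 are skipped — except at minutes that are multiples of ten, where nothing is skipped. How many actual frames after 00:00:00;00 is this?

As if non-drop at 30 labels/s: (0 × 3600 + 25 × 60 + 58) × 30 + 15 = 46755.
Minute boundaries passed: 25; those not divisible by 10: 25 − 2 = 23; dropped labels = 2 × 23 = 46.
Actual frame index = 46755 − 46 = 46709.

46709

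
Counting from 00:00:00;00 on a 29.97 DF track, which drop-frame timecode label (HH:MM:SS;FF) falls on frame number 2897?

00:01:36;19

Ten DF minutes hold 17982 frames, so frame 2897 lies in block 0 (frames 0–17981) with 2897 frames into that block.
The block's first minute is 1800 frames and the rest 1798 each; 2897 frames reaches minute 1, so 0 × 18 + 1 × 2 = 2 labels have been skipped so far.
Adding those back, label number 2897 + 2 = 2899 at 30 labels/s is 96 s + 19 f = 0 h 1 min 36 s frame 19, i.e. 00:01:36;19.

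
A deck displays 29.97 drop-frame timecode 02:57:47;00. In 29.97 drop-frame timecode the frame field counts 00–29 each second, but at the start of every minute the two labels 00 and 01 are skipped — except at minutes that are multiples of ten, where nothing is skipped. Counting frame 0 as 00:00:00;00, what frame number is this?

319690

As if non-drop at 30 labels/s: (2 × 3600 + 57 × 60 + 47) × 30 + 0 = 320010.
Minute boundaries passed: 177; those not divisible by 10: 177 − 17 = 160; dropped labels = 2 × 160 = 320.
Actual frame index = 320010 − 320 = 319690.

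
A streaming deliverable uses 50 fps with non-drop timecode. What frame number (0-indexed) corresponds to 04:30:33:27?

Total seconds to the label: (4 × 3600 + 30 × 60 + 33) = 16233.
Frame index = 16233 × 50 + 27 = 811677.

811677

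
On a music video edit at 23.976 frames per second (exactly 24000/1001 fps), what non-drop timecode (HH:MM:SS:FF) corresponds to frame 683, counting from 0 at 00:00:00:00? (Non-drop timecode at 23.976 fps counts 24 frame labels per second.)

00:00:28:11

683 ÷ 24 = 28 full seconds, remainder 11 frames.
28 s = 0 h 0 min 28 s.
Timecode: 00:00:28:11.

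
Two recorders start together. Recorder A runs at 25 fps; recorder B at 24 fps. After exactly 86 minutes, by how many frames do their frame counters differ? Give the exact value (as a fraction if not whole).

86 min = 5160 s.
A emits 25 × 5160 = 129000 frames; B emits 24 × 5160 = 123840.
Difference = 5160 frames; B is behind A.

5160 frames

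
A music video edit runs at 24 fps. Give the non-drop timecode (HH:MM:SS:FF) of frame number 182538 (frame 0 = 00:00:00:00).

02:06:45:18

182538 ÷ 24 = 7605 full seconds, remainder 18 frames.
7605 s = 2 h 6 min 45 s.
Timecode: 02:06:45:18.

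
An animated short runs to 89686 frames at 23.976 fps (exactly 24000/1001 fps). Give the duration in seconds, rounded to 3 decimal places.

3740.654 seconds

Running time = 89686 × 1001/24000 = 44887843/12000 s ≈ 3740.654 s.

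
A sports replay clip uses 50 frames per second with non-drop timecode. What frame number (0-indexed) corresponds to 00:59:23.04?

178154

Total seconds to the label: (0 × 3600 + 59 × 60 + 23) = 3563.
Frame index = 3563 × 50 + 4 = 178154.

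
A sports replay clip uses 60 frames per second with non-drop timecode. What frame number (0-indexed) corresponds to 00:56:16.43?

Total seconds to the label: (0 × 3600 + 56 × 60 + 16) = 3376.
Frame index = 3376 × 60 + 43 = 202603.

frame 202603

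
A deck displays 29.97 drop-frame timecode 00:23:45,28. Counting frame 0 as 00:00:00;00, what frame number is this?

As if non-drop at 30 labels/s: (0 × 3600 + 23 × 60 + 45) × 30 + 28 = 42778.
Minute boundaries passed: 23; those not divisible by 10: 23 − 2 = 21; dropped labels = 2 × 21 = 42.
Actual frame index = 42778 − 42 = 42736.

42736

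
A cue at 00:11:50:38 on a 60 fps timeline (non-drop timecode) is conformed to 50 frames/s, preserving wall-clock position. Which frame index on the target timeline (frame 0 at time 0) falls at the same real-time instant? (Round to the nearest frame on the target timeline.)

frame 35532

Source frame index: (0×3600 + 11×60 + 50) × 60 + 38 = 42638.
Real time: 42638 / (60) = 21319/30 s.
Target frame: (21319/30) × (50) = 106595/3 ≈ 35531.667 → 35532.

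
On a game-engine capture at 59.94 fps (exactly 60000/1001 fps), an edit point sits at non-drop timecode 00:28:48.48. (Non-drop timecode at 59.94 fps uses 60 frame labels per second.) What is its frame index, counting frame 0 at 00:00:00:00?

frame 103728

Total seconds to the label: (0 × 3600 + 28 × 60 + 48) = 1728.
Frame index = 1728 × 60 + 48 = 103728.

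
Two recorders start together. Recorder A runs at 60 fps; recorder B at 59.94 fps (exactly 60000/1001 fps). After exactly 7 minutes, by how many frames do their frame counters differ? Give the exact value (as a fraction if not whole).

7 min = 420 s.
A emits 60 × 420 = 25200 frames; B emits 60000/1001 × 420 = 3600000/143.
Difference = 3600/143 frames (≈ 25.1748); B is behind A.

3600/143 frames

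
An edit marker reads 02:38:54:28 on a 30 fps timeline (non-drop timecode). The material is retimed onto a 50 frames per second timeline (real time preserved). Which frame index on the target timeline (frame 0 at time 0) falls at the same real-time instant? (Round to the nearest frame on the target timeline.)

Source frame index: (2×3600 + 38×60 + 54) × 30 + 28 = 286048.
Real time: 286048 / (30) = 143024/15 s.
Target frame: (143024/15) × (50) = 1430240/3 ≈ 476746.667 → 476747.

frame 476747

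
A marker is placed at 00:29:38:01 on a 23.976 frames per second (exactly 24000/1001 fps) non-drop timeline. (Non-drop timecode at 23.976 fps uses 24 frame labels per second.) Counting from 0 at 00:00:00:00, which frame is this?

42673

Total seconds to the label: (0 × 3600 + 29 × 60 + 38) = 1778.
Frame index = 1778 × 24 + 1 = 42673.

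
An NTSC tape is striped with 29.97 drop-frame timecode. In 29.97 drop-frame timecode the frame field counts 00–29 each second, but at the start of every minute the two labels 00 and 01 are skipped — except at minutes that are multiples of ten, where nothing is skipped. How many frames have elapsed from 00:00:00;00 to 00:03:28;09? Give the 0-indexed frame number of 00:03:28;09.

6243

As if non-drop at 30 labels/s: (0 × 3600 + 3 × 60 + 28) × 30 + 9 = 6249.
Minute boundaries passed: 3; those not divisible by 10: 3 − 0 = 3; dropped labels = 2 × 3 = 6.
Actual frame index = 6249 − 6 = 6243.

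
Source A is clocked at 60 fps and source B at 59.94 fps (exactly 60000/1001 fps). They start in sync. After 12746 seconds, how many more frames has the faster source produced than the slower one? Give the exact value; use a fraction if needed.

764760/1001 frames

A emits 60 × 12746 = 764760 frames; B emits 60000/1001 × 12746 = 764760000/1001.
Difference = 764760/1001 frames (≈ 763.9960); B is behind A.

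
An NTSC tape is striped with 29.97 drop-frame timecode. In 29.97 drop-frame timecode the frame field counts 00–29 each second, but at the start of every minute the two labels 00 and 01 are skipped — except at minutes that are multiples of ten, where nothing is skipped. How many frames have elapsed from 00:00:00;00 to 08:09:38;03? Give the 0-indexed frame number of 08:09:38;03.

Complete 10-minute blocks: 48, each 17982 frames → 863136.
Remaining 9 whole minutes in the current block: 1800 + 8 × 1798 = 16184 frames.
Within the current minute: 38 × 30 + 3 − 2 = 1141 (labels ;00/;01 skipped at this minute). Total = 863136 + 16184 + 1141 = 880461.

880461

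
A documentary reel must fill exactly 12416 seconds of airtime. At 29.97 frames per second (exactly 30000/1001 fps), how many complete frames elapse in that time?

372107 frames

Frames = 12416 × 30000/1001 = 372480000/1001 ≈ 372107.8921.
Complete frames: 372107.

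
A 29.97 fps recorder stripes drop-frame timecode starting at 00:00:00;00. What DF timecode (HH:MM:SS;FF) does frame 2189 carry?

Each 10-minute DF block holds 10 × 60 × 30 − 9 × 2 = 17982 frames. 2189 ÷ 17982 → 0 full blocks, remainder 2189.
Within the partial block the first minute is 1800 frames and each further minute 1798, so 1 further minute boundary passed. Total skipped labels = 18 × 0 + 2 × 1 = 2.
Non-drop label index = 2189 + 2 = 2191; at 30 labels/s that is 00:01:13:01, i.e. DF 00:01:13;01.

00:01:13;01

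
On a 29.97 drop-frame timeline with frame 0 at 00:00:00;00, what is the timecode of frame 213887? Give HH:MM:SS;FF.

01:58:56;21

Ten DF minutes hold 17982 frames, so frame 213887 lies in block 11 (frames 197802–215783) with 16085 frames into that block.
The block's first minute is 1800 frames and the rest 1798 each; 16085 frames reaches minute 8, so 11 × 18 + 8 × 2 = 214 labels have been skipped so far.
Adding those back, label number 213887 + 214 = 214101 at 30 labels/s is 7136 s + 21 f = 1 h 58 min 56 s frame 21, i.e. 01:58:56;21.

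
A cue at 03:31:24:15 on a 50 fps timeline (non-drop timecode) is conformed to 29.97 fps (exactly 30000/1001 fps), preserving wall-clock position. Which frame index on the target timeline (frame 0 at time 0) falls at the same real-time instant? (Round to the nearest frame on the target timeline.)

frame 380149

Source frame index: (3×3600 + 31×60 + 24) × 50 + 15 = 634215.
Real time: 634215 / (50) = 126843/10 s.
Target frame: (126843/10) × (30000/1001) = 380529000/1001 ≈ 380148.851 → 380149.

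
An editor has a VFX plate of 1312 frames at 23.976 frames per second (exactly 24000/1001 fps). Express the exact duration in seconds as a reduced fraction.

Running time = 1312 ÷ (24000/1001) = 1312 × 1001/24000 = 41041/750 s.

41041/750 seconds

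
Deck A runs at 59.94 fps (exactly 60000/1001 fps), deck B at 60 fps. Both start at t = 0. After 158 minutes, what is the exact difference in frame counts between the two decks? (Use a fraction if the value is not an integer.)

158 min = 9480 s.
A emits 60000/1001 × 9480 = 568800000/1001 frames; B emits 60 × 9480 = 568800.
Difference = 568800/1001 frames (≈ 568.2318); B is ahead of A.

568800/1001 frames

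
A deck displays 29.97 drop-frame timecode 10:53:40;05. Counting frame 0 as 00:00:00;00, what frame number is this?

As if non-drop at 30 labels/s: (10 × 3600 + 53 × 60 + 40) × 30 + 5 = 1176605.
Minute boundaries passed: 653; those not divisible by 10: 653 − 65 = 588; dropped labels = 2 × 588 = 1176.
Actual frame index = 1176605 − 1176 = 1175429.

1175429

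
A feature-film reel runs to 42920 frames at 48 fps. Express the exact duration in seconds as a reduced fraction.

Running time = 42920 ÷ (48) = 42920 × 1/48 = 5365/6 s.

5365/6 seconds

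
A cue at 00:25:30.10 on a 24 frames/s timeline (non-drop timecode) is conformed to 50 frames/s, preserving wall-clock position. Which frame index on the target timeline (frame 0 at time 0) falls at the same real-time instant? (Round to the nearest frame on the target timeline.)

Source frame index: (0×3600 + 25×60 + 30) × 24 + 10 = 36730.
Real time: 36730 / (24) = 18365/12 s.
Target frame: (18365/12) × (50) = 459125/6 ≈ 76520.833 → 76521.

frame 76521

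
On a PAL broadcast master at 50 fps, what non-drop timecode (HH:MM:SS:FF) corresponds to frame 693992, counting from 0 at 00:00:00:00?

03:51:19:42

693992 ÷ 50 = 13879 full seconds, remainder 42 frames.
13879 s = 3 h 51 min 19 s.
Timecode: 03:51:19:42.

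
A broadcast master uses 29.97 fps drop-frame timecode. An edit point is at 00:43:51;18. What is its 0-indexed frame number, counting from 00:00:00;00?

Complete 10-minute blocks: 4, each 17982 frames → 71928.
Remaining 3 whole minutes in the current block: 1800 + 2 × 1798 = 5396 frames.
Within the current minute: 51 × 30 + 18 − 2 = 1546 (labels ;00/;01 skipped at this minute). Total = 71928 + 5396 + 1546 = 78870.

78870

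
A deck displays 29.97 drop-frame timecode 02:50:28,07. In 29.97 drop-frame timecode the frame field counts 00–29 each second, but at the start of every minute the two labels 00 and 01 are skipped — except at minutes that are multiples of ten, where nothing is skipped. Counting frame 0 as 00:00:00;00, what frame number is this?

306541

Complete 10-minute blocks: 17, each 17982 frames → 305694.
Remaining 0 whole minutes in the current block: 0 frames.
Within the current minute: 28 × 30 + 7 = 847. Total = 305694 + 0 + 847 = 306541.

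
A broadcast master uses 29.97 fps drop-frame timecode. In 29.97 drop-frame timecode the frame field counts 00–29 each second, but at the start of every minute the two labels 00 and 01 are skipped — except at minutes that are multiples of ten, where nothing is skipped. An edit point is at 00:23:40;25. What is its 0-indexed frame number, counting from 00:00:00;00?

As if non-drop at 30 labels/s: (0 × 3600 + 23 × 60 + 40) × 30 + 25 = 42625.
Minute boundaries passed: 23; those not divisible by 10: 23 − 2 = 21; dropped labels = 2 × 21 = 42.
Actual frame index = 42625 − 42 = 42583.

42583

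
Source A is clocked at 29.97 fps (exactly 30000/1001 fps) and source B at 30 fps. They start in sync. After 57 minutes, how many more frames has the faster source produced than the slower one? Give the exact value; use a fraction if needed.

102600/1001 frames

57 min = 3420 s.
A emits 30000/1001 × 3420 = 102600000/1001 frames; B emits 30 × 3420 = 102600.
Difference = 102600/1001 frames (≈ 102.4975); B is ahead of A.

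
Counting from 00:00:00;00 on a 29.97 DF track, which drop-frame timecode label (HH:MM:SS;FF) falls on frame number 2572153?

23:50:24;07

Each 10-minute DF block holds 10 × 60 × 30 − 9 × 2 = 17982 frames. 2572153 ÷ 17982 → 143 full blocks, remainder 727.
Within the partial block the first minute is 1800 frames and each further minute 1798, so 0 further minute boundaries passed. Total skipped labels = 18 × 143 + 2 × 0 = 2574.
Non-drop label index = 2572153 + 2574 = 2574727; at 30 labels/s that is 23:50:24:07, i.e. DF 23:50:24;07.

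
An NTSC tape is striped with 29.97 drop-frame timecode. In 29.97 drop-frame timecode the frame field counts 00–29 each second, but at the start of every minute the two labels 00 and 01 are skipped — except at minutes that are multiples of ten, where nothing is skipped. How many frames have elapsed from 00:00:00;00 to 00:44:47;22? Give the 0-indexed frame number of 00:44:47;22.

Complete 10-minute blocks: 4, each 17982 frames → 71928.
Remaining 4 whole minutes in the current block: 1800 + 3 × 1798 = 7194 frames.
Within the current minute: 47 × 30 + 22 − 2 = 1430 (labels ;00/;01 skipped at this minute). Total = 71928 + 7194 + 1430 = 80552.

80552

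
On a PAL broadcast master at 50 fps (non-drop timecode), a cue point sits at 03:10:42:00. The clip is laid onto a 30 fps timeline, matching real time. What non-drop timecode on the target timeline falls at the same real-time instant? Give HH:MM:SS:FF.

03:10:42:00

Source frame index: (3×3600 + 10×60 + 42) × 50 + 0 = 572100.
Real time: 572100 / (50) = 11442 s.
Target frame: (11442) × (30) = 343260.
At 30 labels/s: frame 343260 → 03:10:42:00.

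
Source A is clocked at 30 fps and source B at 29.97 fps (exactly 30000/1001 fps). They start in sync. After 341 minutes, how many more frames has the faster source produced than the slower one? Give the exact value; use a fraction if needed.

55800/91 frames

341 min = 20460 s.
A emits 30 × 20460 = 613800 frames; B emits 30000/1001 × 20460 = 55800000/91.
Difference = 55800/91 frames (≈ 613.1868); B is behind A.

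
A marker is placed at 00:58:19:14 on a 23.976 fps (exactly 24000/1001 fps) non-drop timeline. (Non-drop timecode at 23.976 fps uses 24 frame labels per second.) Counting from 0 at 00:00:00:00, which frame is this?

Total seconds to the label: (0 × 3600 + 58 × 60 + 19) = 3499.
Frame index = 3499 × 24 + 14 = 83990.

frame 83990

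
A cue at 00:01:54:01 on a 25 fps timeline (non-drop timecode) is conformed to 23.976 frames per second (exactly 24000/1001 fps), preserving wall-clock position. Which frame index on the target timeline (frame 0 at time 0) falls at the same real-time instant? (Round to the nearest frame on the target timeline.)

Source frame index: (0×3600 + 1×60 + 54) × 25 + 1 = 2851.
Real time: 2851 / (25) = 2851/25 s.
Target frame: (2851/25) × (24000/1001) = 2736960/1001 ≈ 2734.226 → 2734.

frame 2734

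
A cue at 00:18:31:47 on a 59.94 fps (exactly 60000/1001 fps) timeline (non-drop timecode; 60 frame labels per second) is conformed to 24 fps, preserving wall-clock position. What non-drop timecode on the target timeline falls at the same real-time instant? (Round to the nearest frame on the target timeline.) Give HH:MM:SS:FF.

00:18:32:21

Source frame index: (0×3600 + 18×60 + 31) × 60 + 47 = 66707.
Real time: 66707 / (60000/1001) = 66773707/60000 s.
Target frame: (66773707/60000) × (24) = 66773707/2500 ≈ 26709.483 → 26709.
At 24 labels/s: frame 26709 → 00:18:32:21.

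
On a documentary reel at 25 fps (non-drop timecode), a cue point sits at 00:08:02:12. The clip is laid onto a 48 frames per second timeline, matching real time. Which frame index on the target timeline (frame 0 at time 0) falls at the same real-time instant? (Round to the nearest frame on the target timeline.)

Source frame index: (0×3600 + 8×60 + 2) × 25 + 12 = 12062.
Real time: 12062 / (25) = 12062/25 s.
Target frame: (12062/25) × (48) = 578976/25 ≈ 23159.040 → 23159.

frame 23159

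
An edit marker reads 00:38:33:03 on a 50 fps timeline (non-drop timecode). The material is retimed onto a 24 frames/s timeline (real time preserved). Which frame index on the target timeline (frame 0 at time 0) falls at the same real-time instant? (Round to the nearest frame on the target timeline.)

frame 55513

Source frame index: (0×3600 + 38×60 + 33) × 50 + 3 = 115653.
Real time: 115653 / (50) = 115653/50 s.
Target frame: (115653/50) × (24) = 1387836/25 ≈ 55513.440 → 55513.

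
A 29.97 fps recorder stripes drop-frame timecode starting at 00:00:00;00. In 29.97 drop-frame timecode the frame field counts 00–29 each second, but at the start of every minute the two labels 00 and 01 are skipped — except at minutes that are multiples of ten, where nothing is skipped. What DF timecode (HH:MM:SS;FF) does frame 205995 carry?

Each 10-minute DF block holds 10 × 60 × 30 − 9 × 2 = 17982 frames. 205995 ÷ 17982 → 11 full blocks, remainder 8193.
Within the partial block the first minute is 1800 frames and each further minute 1798, so 4 further minute boundaries passed. Total skipped labels = 18 × 11 + 2 × 4 = 206.
Non-drop label index = 205995 + 206 = 206201; at 30 labels/s that is 01:54:33:11, i.e. DF 01:54:33;11.

01:54:33;11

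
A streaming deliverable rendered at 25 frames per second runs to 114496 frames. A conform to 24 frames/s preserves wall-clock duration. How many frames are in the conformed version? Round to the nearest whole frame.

109916 frames

Frames at target rate = 114496 × (24) / (25) = 2747904/25 ≈ 109916.160.
Nearest whole frame: 109916.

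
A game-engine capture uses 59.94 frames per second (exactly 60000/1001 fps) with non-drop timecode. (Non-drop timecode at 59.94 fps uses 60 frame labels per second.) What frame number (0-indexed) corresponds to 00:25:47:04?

Total seconds to the label: (0 × 3600 + 25 × 60 + 47) = 1547.
Frame index = 1547 × 60 + 4 = 92824.

frame 92824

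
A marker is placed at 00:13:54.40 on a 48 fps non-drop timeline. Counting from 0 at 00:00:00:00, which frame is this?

40072

Total seconds to the label: (0 × 3600 + 13 × 60 + 54) = 834.
Frame index = 834 × 48 + 40 = 40072.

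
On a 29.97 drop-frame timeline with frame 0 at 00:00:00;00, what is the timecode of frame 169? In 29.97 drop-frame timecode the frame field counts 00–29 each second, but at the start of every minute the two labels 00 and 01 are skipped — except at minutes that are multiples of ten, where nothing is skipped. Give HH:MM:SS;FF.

00:00:05;19

Ten DF minutes hold 17982 frames, so frame 169 lies in block 0 (frames 0–17981) with 169 frames into that block.
The block's first minute is 1800 frames and the rest 1798 each; 169 frames reaches minute 0, so 0 × 18 + 0 × 2 = 0 labels have been skipped so far.
Adding those back, label number 169 + 0 = 169 at 30 labels/s is 5 s + 19 f = 0 h 0 min 5 s frame 19, i.e. 00:00:05;19.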